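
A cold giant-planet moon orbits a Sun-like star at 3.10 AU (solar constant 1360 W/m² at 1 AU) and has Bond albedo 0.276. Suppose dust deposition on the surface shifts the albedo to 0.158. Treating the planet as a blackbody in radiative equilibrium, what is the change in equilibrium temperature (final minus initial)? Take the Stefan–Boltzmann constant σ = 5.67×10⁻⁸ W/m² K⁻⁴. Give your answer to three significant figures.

Flux at the orbit: S = 1360/(3.10)² = 141.5 W/m².
Before: T₁ = [141.5·0.724/(4σ)]^(1/4) = 145.8 K.
After:  T₂ = [141.5·0.842/(4σ)]^(1/4) = 151.4 K.
Change: 151.4 − 145.8 = 5.608 K.

5.61 K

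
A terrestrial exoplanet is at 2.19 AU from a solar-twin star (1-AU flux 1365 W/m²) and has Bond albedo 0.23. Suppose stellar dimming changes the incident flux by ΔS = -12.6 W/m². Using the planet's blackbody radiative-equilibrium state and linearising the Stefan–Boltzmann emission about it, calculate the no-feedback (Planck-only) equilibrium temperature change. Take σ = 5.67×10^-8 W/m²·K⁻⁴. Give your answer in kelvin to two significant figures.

-2.0 K

Irradiance scales as 1/d², so S = 1365 W/m² × (1/2.19)² = 284.6 W/m².
Reference equilibrium: T_e = [S(1−α)/(4σ)]^(1/4) = 176.3 K.
Only a fraction (1−α) is absorbed and it's spread over 4πR², so ΔF = (1−α)ΔS/4 = -2.425 W/m².
The Planck feedback parameter is 4σT_e³ = 1.243 W/m²/K.
Hence the no-feedback warming is ΔF/(4σT_e³) = -1.95 K.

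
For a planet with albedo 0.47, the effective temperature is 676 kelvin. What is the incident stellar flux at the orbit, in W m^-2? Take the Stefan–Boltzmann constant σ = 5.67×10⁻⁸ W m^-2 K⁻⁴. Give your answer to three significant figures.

Invert the energy balance for S: S = 4σT⁴/(1−α).
The emitted flux is σT⁴ = 11840 W m^-2.
S = 4·11840/0.53 = 89360 W m^-2.

89400 W m^-2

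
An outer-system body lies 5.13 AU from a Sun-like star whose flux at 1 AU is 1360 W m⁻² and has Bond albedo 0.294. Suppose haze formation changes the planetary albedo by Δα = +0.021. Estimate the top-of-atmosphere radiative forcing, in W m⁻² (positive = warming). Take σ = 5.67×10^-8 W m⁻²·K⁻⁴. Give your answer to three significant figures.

By the inverse-square law, S = 1360/5.13² = 51.68 W m⁻².
ΔF = −(S/4)Δα = −(51.68/4)×(+0.021) = -0.2713 W m⁻².

-0.271 W m⁻²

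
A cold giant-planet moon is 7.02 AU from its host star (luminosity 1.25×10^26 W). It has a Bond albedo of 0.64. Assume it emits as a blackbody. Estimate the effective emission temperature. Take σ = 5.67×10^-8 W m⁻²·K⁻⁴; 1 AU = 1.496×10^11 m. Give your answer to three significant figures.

d = 7.02 × 1.496×10^11 m = 1.050×10^12 m.
Spreading L over a sphere of radius d: S = 1.25×10^26/(4π·1.05×10^12²) = 9.019 W m⁻².
Averaging over the sphere, the absorbed flux is S(1−α)/4 = 0.8117 W m⁻².
Balancing against σT⁴: T = (0.8117/5.67×10⁻⁸)^(1/4) = 61.51 K.

61.5 kelvin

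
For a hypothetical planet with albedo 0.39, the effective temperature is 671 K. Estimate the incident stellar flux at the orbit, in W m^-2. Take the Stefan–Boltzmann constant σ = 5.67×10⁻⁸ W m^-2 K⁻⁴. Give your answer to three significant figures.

Invert the energy balance for S: S = 4σT⁴/(1−α).
The emitted flux is σT⁴ = 11490 W m^-2.
So S = 4×11490/(1−0.39) = 75370 W m^-2.

75400 W m^-2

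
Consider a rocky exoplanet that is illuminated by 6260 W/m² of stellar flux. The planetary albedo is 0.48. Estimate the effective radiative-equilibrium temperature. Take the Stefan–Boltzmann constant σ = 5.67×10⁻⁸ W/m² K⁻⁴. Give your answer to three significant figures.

346 kelvin

Averaging over the sphere, the absorbed flux is S(1−α)/4 = 813.8 W/m².
Set σT⁴ = 813.8 → T = (813.8/σ)^(1/4) = 346.1 K.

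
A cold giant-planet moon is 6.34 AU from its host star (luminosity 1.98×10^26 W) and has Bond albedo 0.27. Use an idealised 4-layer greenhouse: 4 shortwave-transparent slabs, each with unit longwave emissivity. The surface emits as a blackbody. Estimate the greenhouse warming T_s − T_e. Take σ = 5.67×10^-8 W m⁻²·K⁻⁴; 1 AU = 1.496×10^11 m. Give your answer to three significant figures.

42.9 K

Orbital distance: d = 6.34 AU = 9.485×10^11 m.
Flux at the orbit: S = L/(4πd²) = 1.98×10^26/(4π·(9.48×10^11)²) = 17.52 W m⁻².
The effective emission temperature is T_e = [S(1−α)/(4σ)]^¼ = 86.65 K.
T_s = (N+1)^(1/4)·T_e = 129.6 K.
Warming: T_s − T_e = 42.92 K.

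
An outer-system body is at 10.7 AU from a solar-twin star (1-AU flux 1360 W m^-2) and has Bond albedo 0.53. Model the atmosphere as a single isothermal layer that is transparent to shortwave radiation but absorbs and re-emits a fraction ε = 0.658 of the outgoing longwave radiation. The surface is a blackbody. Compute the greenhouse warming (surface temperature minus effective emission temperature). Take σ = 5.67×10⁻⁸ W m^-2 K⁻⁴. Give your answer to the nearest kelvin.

7 K

By the inverse-square law, S = 1360/10.7² = 11.88 W m^-2.
Effective emission temperature (TOA balance): σT_e⁴ = S(1−α)/4 = 1.396 W m^-2 → T_e = 70.44 K.
The surface balance (absorbed SW + ε·downward IR = σT_s⁴) with T_a⁴ = T_s⁴/2 reduces to T_s = T_e·[2/(2−ε)]^¼ = 77.83 K.
T_s − T_e = 77.83 − 70.44 = 7.388 K.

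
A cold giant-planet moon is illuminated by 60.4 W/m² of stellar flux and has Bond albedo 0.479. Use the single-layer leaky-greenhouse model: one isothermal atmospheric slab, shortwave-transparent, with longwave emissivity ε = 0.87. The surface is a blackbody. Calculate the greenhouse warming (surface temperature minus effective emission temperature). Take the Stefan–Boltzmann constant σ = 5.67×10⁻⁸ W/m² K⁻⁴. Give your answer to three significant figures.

Effective emission temperature (TOA balance): σT_e⁴ = S(1−α)/4 = 7.867 W/m² → T_e = 108.5 K.
For a single slab of emissivity ε, T_s⁴ = 2T_e⁴/(2−ε); thus T_s = 108.5·(1.77)^(1/4) = 125.2 K.
T_s − T_e = 125.2 − 108.5 = 16.65 K.

16.7 kelvin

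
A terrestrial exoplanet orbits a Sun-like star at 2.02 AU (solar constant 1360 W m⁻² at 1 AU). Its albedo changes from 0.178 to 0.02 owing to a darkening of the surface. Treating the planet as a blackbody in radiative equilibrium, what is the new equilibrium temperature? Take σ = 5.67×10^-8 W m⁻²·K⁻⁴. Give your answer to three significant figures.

Flux at the orbit: S = 1360/(2.02)² = 333.3 W m⁻².
With the new albedo, S(1−α₂)/4 = 81.66 W m⁻², so T₂ = 194.8 K.

195 K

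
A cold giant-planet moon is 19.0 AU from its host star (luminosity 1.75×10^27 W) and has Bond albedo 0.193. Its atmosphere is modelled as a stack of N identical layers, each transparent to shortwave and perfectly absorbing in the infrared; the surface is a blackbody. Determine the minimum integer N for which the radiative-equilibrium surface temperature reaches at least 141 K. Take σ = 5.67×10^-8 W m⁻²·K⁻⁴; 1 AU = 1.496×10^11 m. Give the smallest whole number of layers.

6

d = 19.0 × 1.496×10^11 m = 2.842×10^12 m.
Spreading L over a sphere of radius d: S = 1.75×10^27/(4π·2.84×10^12²) = 17.24 W m⁻².
The effective emission temperature is T_e = [S(1−α)/(4σ)]^¼ = 88.50 K.
Need (N+1)T_e⁴ ≥ T_s⁴, i.e. N+1 ≥ (141/88.50)⁴ = 6.444.
Rounding up, N = 6.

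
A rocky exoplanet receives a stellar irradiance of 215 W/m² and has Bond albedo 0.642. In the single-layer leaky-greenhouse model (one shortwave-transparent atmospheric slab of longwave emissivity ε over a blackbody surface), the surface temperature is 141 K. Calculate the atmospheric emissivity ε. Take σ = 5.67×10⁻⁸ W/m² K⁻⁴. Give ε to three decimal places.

First, T_e = [215.0·(1−0.642)/(4σ)]^(1/4) = 135.7 K.
Since (2−ε)/2 = (T_e/T_s)⁴ = 0.8586, ε = 0.2828.

0.283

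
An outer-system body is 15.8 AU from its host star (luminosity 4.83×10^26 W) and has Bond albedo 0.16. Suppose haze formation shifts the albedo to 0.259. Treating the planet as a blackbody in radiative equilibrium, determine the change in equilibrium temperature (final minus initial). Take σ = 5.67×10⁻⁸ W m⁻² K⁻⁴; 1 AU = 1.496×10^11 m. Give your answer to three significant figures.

d = 15.8 × 1.496×10^11 m = 2.364×10^12 m.
Flux at the orbit: S = L/(4πd²) = 4.83×10^26/(4π·(2.36×10^12)²) = 6.880 W m⁻².
Before: T₁ = [6.880·0.84/(4σ)]^(1/4) = 71.05 K.
After:  T₂ = [6.880·0.741/(4σ)]^(1/4) = 68.85 K.
ΔT = T₂ − T₁ = -2.193 K.

-2.19 kelvin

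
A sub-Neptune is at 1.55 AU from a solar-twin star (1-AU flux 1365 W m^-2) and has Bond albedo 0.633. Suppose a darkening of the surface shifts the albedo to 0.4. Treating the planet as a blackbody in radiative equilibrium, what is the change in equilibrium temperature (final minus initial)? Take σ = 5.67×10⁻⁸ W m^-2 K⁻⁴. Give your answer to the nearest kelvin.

23 kelvin

Flux at the orbit: S = 1365/(1.55)² = 568.2 W m^-2.
Initial: T₁ = [S(1−0.633)/(4σ)]^(1/4) = 174.1 K.
After:  T₂ = [568.2·0.6/(4σ)]^(1/4) = 196.9 K.
Change: 196.9 − 174.1 = 22.77 K.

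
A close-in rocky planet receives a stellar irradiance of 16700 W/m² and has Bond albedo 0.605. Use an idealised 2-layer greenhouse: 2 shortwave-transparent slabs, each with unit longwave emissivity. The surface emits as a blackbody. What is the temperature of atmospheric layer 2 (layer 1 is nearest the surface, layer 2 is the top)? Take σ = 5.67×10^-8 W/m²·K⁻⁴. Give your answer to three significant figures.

413 kelvin

The effective emission temperature is T_e = [S(1−α)/(4σ)]^¼ = 413.0 K.
Each opaque layer satisfies 2T_j⁴ = T_{j−1}⁴ + T_{j+1}⁴, giving T_k⁴ = (N+1−k)T_e⁴.
T_2 = (1)^(1/4)·413.0 = 413.0 K.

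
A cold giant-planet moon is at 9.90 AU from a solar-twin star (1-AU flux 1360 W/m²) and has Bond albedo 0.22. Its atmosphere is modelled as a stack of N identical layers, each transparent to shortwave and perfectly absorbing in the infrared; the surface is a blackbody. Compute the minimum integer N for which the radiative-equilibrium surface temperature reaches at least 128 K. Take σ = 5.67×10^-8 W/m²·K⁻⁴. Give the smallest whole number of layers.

Irradiance scales as 1/d², so S = 1360 W/m² × (1/9.90)² = 13.88 W/m².
OLR = S(1−α)/4 = 2.706 W/m²; the top layer radiates at T_e = 83.12 K.
Since T_s⁴ = (N+1)T_e⁴, we need N ≥ (T_s/T_e)⁴ − 1 = 4.625.
Rounding up, N = 5.

5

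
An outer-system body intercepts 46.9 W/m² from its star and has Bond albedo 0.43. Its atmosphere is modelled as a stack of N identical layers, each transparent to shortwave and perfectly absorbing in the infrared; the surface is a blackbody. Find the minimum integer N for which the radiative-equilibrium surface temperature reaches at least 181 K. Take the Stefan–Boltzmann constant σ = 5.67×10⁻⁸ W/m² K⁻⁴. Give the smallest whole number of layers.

OLR = S(1−α)/4 = 6.683 W/m²; the top layer radiates at T_e = 104.2 K.
T_s = (N+1)^(1/4)·T_e ≥ 181 K requires N+1 ≥ (T_s/T_e)⁴ = (181/104.2)⁴ = 9.106.
So N ≥ 8.106; the smallest integer is N = 9.

9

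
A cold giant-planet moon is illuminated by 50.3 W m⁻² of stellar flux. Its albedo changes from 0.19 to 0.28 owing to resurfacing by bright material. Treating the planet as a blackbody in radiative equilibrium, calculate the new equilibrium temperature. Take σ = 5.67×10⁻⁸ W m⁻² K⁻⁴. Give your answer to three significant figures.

112 K

With the new albedo, S(1−α₂)/4 = 9.054 W m⁻², so T₂ = 112.4 K.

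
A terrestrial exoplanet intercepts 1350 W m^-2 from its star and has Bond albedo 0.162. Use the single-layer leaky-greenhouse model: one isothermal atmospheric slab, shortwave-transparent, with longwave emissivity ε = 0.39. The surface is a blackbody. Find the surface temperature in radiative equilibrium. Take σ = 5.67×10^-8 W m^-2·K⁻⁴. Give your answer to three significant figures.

281 K

At the top of the atmosphere, σT_e⁴ = S(1−α)/4 = 282.8 W m^-2, giving T_e = 265.8 K.
The surface balance (absorbed SW + ε·downward IR = σT_s⁴) with T_a⁴ = T_s⁴/2 reduces to T_s = T_e·[2/(2−ε)]^¼ = 280.6 K.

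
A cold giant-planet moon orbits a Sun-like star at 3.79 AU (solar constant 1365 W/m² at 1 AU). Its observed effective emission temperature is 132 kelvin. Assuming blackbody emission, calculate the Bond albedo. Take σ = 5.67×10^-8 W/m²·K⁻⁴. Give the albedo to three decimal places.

By the inverse-square law, S = 1365/3.79² = 95.03 W/m².
Rearranging the radiative balance, α = 1 − 4σT⁴/S.
σT⁴ = 17.21 W/m², so 4σT⁴ = 68.86 W/m².
1−α = 68.86/95.03 = 0.7246, so α = 0.2754.

0.275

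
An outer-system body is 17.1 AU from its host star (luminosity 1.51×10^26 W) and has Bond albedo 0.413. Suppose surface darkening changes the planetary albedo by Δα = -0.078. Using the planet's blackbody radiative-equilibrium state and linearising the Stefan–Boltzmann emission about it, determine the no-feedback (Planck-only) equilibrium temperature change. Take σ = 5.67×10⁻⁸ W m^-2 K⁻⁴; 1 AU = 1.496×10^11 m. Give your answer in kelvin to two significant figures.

d = 17.1 × 1.496×10^11 m = 2.558×10^12 m.
Flux at the orbit: S = L/(4πd²) = 1.51×10^26/(4π·(2.56×10^12)²) = 1.836 W m^-2.
The baseline emission temperature is T_e = 46.69 K.
The change in absorbed flux is Δ[S(1−α)/4] = −SΔα/4 = 0.03581 W m^-2.
The Planck feedback parameter is 4σT_e³ = 0.02308 W m^-2/K.
ΔT₀ = ΔF/λ_P = 0.03581/0.02308 = 1.55 K.

1.6 kelvin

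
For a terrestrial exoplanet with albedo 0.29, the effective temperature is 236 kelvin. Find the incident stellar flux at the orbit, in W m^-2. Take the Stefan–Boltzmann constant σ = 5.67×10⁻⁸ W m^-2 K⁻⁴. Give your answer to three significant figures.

Invert the energy balance for S: S = 4σT⁴/(1−α).
σT⁴ = 5.67×10⁻⁸·(236)⁴ = 175.9 W m^-2.
So S = 4×175.9/(1−0.29) = 990.9 W m^-2.

991 W m^-2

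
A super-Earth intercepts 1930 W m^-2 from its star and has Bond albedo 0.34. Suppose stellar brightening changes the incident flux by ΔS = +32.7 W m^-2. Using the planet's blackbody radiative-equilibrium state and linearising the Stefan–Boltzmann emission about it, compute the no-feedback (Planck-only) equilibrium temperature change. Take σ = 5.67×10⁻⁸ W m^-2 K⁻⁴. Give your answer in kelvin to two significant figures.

1.2 K

Reference equilibrium: T_e = [S(1−α)/(4σ)]^(1/4) = 273.8 K.
ΔF = Δ[S(1−α)]/4 = (1−0.34)·+32.7/4 = 5.396 W m^-2.
Linearising σT⁴ gives d(σT⁴)/dT = 4σT_e³ = 4.653 W m^-2 per K.
ΔT₀ = ΔF/λ_P = 5.396/4.653 = 1.16 K.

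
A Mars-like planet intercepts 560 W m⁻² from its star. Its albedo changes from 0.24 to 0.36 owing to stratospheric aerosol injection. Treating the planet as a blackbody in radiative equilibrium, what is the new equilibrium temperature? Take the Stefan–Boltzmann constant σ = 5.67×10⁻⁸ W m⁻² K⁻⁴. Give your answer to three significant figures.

199 kelvin

New equilibrium: T₂ = [(1−0.36)·560.0/(4σ)]^(1/4) = 199.4 K.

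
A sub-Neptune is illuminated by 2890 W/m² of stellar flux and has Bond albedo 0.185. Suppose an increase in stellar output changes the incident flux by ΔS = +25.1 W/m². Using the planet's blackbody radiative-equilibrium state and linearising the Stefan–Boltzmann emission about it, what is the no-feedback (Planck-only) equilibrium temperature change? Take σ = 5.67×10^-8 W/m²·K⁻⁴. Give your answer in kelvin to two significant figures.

0.69 K

Reference equilibrium: T_e = [S(1−α)/(4σ)]^(1/4) = 319.2 K.
TOA radiative forcing: ΔF = (1−α)ΔS/4 = 0.815·(+25.1)/4 = 5.114 W/m².
Linearising σT⁴ gives d(σT⁴)/dT = 4σT_e³ = 7.378 W/m² per K.
Hence the no-feedback warming is ΔF/(4σT_e³) = 0.693 K.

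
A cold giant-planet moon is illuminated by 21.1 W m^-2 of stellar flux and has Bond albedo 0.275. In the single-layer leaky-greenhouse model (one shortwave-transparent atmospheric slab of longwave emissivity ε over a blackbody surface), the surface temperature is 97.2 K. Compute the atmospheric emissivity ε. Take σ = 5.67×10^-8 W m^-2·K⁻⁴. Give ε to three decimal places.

First, T_e = [21.10·(1−0.275)/(4σ)]^(1/4) = 90.62 K.
Inverting T_s⁴ = 2T_e⁴/(2−ε): (T_e/T_s)⁴ = 0.7556, so ε = 2(1 − 0.7556) = 0.4887.

0.489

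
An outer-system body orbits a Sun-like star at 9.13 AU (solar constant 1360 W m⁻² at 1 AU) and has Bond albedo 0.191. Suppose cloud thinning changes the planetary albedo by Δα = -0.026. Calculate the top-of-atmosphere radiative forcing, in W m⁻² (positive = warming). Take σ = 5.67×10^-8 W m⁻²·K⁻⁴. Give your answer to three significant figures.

0.106 W m⁻²

Irradiance scales as 1/d², so S = 1360 W m⁻² × (1/9.13)² = 16.32 W m⁻².
ΔF = −(S/4)Δα = −(16.32/4)×(-0.026) = 0.1061 W m⁻².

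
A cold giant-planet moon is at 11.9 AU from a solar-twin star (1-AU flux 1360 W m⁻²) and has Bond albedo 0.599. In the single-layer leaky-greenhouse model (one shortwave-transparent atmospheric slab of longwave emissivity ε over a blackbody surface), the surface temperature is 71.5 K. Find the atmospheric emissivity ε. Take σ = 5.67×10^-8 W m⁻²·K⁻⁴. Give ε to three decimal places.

Flux at the orbit: S = 1360/(11.9)² = 9.604 W m⁻².
First, T_e = [9.604·(1−0.599)/(4σ)]^(1/4) = 64.19 K.
Inverting T_s⁴ = 2T_e⁴/(2−ε): (T_e/T_s)⁴ = 0.6497, so ε = 2(1 − 0.6497) = 0.7006.

0.701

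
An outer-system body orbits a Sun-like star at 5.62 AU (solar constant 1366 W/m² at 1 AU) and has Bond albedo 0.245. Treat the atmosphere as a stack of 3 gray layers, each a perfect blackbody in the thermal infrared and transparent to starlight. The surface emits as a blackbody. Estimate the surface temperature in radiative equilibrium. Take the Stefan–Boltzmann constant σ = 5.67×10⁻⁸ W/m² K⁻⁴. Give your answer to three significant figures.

155 kelvin

Irradiance scales as 1/d², so S = 1366 W/m² × (1/5.62)² = 43.25 W/m².
The effective emission temperature is T_e = [S(1−α)/(4σ)]^¼ = 109.5 K.
With N = 3 opaque layers, T_s = (N+1)^(1/4)·T_e = 4^(1/4)·109.5 = 154.9 K.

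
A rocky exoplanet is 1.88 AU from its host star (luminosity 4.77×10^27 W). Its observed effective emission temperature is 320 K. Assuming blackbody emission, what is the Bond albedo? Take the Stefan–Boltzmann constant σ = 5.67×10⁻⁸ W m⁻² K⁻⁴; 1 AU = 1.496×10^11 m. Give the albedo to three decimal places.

0.504

Orbital distance: d = 1.88 AU = 2.812×10^11 m.
Spreading L over a sphere of radius d: S = 4.77×10^27/(4π·2.81×10^11²) = 4799 W m⁻².
Rearranging the radiative balance, α = 1 − 4σT⁴/S.
σT⁴ = 594.5 W m⁻², so 4σT⁴ = 2378 W m⁻².
Hence α = 1 − 2378/4799 = 0.5044.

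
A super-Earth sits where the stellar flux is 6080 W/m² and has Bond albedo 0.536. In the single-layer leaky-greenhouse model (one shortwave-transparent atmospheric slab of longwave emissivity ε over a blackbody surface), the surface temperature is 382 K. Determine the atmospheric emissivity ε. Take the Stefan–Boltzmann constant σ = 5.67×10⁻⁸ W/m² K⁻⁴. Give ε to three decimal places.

0.832

TOA balance gives T_e = 334.0 K.
Since (2−ε)/2 = (T_e/T_s)⁴ = 0.5842, ε = 0.8317.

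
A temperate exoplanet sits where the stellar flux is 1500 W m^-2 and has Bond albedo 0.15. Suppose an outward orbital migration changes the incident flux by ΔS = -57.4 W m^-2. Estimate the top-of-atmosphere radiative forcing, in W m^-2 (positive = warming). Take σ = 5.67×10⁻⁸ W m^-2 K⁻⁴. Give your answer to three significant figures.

Only a fraction (1−α) is absorbed and it's spread over 4πR², so ΔF = (1−α)ΔS/4 = -12.20 W m^-2.

-12.2 W m^-2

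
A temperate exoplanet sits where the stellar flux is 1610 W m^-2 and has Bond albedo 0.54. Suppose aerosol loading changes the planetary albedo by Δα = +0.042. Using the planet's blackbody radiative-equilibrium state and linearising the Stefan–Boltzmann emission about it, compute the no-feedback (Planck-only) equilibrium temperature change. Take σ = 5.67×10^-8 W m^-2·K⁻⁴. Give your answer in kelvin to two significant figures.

-5.5 K

The baseline emission temperature is T_e = 239.0 K.
ΔF = −(S/4)Δα = −(1610/4)×(+0.042) = -16.91 W m^-2.
The Planck feedback parameter is 4σT_e³ = 3.098 W m^-2/K.
So ΔT₀ = -16.91/3.098 = -5.46 K.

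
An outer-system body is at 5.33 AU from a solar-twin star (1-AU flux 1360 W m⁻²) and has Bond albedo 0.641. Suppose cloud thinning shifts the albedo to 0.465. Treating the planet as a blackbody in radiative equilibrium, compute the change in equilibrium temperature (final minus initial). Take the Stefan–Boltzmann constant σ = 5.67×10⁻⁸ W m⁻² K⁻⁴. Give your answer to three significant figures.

9.79 kelvin

By the inverse-square law, S = 1360/5.33² = 47.87 W m⁻².
With α = 0.641, T₁ = 93.30 K.
After:  T₂ = [47.87·0.535/(4σ)]^(1/4) = 103.1 K.
ΔT = T₂ − T₁ = 9.785 K.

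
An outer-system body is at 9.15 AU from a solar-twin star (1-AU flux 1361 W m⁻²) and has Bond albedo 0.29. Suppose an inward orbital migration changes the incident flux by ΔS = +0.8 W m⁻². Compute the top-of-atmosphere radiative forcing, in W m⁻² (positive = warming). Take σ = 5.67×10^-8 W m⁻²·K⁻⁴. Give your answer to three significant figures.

0.142 W m⁻²

Irradiance scales as 1/d², so S = 1361 W m⁻² × (1/9.15)² = 16.26 W m⁻².
ΔF = Δ[S(1−α)]/4 = (1−0.29)·+0.8/4 = 0.1420 W m⁻².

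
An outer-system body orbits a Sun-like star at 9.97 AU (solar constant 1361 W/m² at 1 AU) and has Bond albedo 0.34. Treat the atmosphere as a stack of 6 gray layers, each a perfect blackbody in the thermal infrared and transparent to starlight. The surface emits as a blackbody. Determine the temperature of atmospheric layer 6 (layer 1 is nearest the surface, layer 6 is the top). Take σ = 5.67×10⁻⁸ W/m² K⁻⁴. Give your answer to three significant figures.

79.4 K

Irradiance scales as 1/d², so S = 1361 W/m² × (1/9.97)² = 13.69 W/m².
Top-of-atmosphere balance: σT_e⁴ = S(1−α)/4 = 2.259 W/m² → T_e = 79.45 K.
Each opaque layer satisfies 2T_j⁴ = T_{j−1}⁴ + T_{j+1}⁴, giving T_k⁴ = (N+1−k)T_e⁴.
T_6 = (1)^(1/4)·79.45 = 79.45 K.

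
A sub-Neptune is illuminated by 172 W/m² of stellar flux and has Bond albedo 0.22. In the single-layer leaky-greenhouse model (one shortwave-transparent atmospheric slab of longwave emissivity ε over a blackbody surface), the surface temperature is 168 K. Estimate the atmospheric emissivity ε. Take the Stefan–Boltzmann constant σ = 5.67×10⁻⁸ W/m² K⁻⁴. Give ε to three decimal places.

First, T_e = [172.0·(1−0.22)/(4σ)]^(1/4) = 156.0 K.
Inverting T_s⁴ = 2T_e⁴/(2−ε): (T_e/T_s)⁴ = 0.7426, so ε = 2(1 − 0.7426) = 0.5148.

0.515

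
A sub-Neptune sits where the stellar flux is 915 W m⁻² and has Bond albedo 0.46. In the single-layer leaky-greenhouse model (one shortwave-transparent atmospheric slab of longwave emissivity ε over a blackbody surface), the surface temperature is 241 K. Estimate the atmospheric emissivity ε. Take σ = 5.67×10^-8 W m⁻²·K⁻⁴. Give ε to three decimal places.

0.708

TOA balance gives T_e = 216.0 K.
Inverting T_s⁴ = 2T_e⁴/(2−ε): (T_e/T_s)⁴ = 0.6458, so ε = 2(1 − 0.6458) = 0.7084.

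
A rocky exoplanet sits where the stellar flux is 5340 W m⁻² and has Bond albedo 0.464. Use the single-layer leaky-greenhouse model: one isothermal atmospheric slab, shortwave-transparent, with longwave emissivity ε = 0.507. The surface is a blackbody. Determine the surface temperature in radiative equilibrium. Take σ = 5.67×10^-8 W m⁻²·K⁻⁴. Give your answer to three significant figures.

Effective emission temperature (TOA balance): σT_e⁴ = S(1−α)/4 = 715.6 W m⁻² → T_e = 335.2 K.
The surface balance (absorbed SW + ε·downward IR = σT_s⁴) with T_a⁴ = T_s⁴/2 reduces to T_s = T_e·[2/(2−ε)]^¼ = 360.6 K.

361 K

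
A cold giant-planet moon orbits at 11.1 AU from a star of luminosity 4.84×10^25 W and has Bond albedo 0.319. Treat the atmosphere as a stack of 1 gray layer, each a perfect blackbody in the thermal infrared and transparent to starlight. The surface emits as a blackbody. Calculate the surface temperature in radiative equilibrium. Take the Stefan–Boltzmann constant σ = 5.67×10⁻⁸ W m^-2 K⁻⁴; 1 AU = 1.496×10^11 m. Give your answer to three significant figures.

53.8 kelvin

Orbital distance: d = 11.1 AU = 1.661×10^12 m.
Spreading L over a sphere of radius d: S = 4.84×10^25/(4π·1.66×10^12²) = 1.397 W m^-2.
Top-of-atmosphere balance: σT_e⁴ = S(1−α)/4 = 0.2378 W m^-2 → T_e = 45.25 K.
Layer-by-layer balance gives σT_s⁴ = (N+1)σT_e⁴, so T_s = 2^¼·45.25 = 53.82 K.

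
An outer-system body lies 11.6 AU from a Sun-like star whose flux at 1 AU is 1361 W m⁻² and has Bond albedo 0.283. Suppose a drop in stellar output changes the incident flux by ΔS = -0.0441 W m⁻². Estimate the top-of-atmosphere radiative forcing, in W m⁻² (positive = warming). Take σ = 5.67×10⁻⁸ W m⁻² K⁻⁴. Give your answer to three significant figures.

By the inverse-square law, S = 1361/11.6² = 10.11 W m⁻².
TOA radiative forcing: ΔF = (1−α)ΔS/4 = 0.717·(-0.0441)/4 = -0.007905 W m⁻².

-0.00790 W m⁻²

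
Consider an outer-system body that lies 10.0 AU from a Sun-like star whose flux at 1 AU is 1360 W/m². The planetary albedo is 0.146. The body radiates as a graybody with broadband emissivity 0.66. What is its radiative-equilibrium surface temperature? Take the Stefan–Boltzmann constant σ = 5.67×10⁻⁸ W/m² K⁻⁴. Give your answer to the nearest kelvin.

By the inverse-square law, S = 1360/10.0² = 13.60 W/m².
Absorbed flux (global mean): S(1−α)/4 = 13.60·0.854/4 = 2.904 W/m².
Equating to εσT⁴ with ε = 0.66: T = (2.904/0.66σ)^(1/4) = 93.85 K.

94 K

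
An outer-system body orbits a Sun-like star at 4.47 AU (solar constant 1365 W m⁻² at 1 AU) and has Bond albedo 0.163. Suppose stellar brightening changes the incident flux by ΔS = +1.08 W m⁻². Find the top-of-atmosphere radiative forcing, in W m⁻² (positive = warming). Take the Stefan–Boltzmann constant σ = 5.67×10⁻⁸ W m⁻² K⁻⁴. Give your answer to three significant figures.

Irradiance scales as 1/d², so S = 1365 W m⁻² × (1/4.47)² = 68.32 W m⁻².
TOA radiative forcing: ΔF = (1−α)ΔS/4 = 0.837·(+1.08)/4 = 0.2260 W m⁻².

0.226 W m⁻²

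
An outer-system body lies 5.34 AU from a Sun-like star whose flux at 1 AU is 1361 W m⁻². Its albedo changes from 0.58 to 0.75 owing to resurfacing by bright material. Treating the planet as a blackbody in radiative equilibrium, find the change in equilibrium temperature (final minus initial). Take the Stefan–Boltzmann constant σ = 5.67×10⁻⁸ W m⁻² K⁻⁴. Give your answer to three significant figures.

Flux at the orbit: S = 1361/(5.34)² = 47.73 W m⁻².
Initial: T₁ = [S(1−0.58)/(4σ)]^(1/4) = 96.96 K.
After:  T₂ = [47.73·0.25/(4σ)]^(1/4) = 85.17 K.
ΔT = T₂ − T₁ = -11.79 K.

-11.8 K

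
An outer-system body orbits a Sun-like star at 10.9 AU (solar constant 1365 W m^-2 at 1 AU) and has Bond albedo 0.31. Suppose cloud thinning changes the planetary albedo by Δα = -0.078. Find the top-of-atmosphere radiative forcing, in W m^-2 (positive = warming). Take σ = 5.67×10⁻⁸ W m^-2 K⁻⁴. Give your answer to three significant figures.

By the inverse-square law, S = 1365/10.9² = 11.49 W m^-2.
TOA radiative forcing: ΔF = −S·Δα/4 = −11.49·(-0.078)/4 = 0.2240 W m^-2.

0.224 W m^-2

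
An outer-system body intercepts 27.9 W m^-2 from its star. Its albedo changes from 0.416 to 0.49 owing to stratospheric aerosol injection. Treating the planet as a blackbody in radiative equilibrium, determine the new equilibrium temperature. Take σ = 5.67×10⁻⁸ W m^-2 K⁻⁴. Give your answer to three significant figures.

With the new albedo, S(1−α₂)/4 = 3.557 W m^-2, so T₂ = 89.00 K.

89.0 K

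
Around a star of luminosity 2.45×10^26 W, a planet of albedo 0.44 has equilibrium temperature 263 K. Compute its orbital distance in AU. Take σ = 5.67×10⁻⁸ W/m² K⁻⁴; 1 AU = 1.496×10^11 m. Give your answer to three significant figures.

The flux needed for this T is 4σT⁴/(1−0.44) = 1938 W/m².
S = L/(4πd²) → d = √(L/4πS) = √(2.45×10^26/(4π·1938)) = 1.003×10^11 m = 0.6705 AU.

0.671 AU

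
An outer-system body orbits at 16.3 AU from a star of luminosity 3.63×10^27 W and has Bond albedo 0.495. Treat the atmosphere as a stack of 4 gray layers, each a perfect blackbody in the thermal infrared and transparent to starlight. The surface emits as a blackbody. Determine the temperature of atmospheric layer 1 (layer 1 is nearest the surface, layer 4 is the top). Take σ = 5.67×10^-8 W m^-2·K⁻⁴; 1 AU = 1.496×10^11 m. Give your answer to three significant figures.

144 K

d = 16.3 × 1.496×10^11 m = 2.438×10^12 m.
Flux at the orbit: S = L/(4πd²) = 3.63×10^27/(4π·(2.44×10^12)²) = 48.58 W m^-2.
OLR = S(1−α)/4 = 6.133 W m^-2; the top layer radiates at T_e = 102.0 K.
Each opaque layer satisfies 2T_j⁴ = T_{j−1}⁴ + T_{j+1}⁴, giving T_k⁴ = (N+1−k)T_e⁴.
With k = 1: T_1 = (4+1−1)^¼·102.0 K = 144.2 K.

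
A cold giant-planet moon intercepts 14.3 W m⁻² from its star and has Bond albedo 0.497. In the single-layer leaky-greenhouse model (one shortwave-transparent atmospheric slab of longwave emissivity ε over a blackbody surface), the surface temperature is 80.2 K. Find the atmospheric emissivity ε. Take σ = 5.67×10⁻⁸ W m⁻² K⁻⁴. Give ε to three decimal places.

Effective temperature: T_e = [S(1−α)/(4σ)]^(1/4) = 75.04 K.
T_s⁴ = T_e⁴·2/(2−ε) → ε = 2 − 2(T_e/T_s)⁴ = 2 − 2·(75.04/80.2)⁴ = 0.4668.

0.467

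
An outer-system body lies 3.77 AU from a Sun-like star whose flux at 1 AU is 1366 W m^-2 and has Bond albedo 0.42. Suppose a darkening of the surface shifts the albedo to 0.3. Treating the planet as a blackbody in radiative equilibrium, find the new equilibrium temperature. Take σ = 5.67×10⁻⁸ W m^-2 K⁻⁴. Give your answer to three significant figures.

Irradiance scales as 1/d², so S = 1366 W m^-2 × (1/3.77)² = 96.11 W m^-2.
With the new albedo, S(1−α₂)/4 = 16.82 W m^-2, so T₂ = 131.2 K.

131 kelvin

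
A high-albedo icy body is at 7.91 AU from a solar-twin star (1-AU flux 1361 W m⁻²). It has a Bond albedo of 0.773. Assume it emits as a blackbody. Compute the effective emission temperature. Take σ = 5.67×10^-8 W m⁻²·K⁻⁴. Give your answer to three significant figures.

68.3 kelvin

By the inverse-square law, S = 1361/7.91² = 21.75 W m⁻².
The planet absorbs (1−α)S over its disc πR² and re-emits over 4πR², so the mean absorbed flux is (1−0.773)·21.75/4 = 1.234 W m⁻².
Balancing against σT⁴: T = (1.234/5.67×10⁻⁸)^(1/4) = 68.31 K.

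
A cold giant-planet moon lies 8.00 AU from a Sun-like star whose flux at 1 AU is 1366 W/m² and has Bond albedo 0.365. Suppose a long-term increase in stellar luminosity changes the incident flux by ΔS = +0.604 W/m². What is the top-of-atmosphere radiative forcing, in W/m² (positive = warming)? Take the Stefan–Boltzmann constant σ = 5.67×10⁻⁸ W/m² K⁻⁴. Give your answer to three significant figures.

0.0959 W/m²

Irradiance scales as 1/d², so S = 1366 W/m² × (1/8.00)² = 21.34 W/m².
TOA radiative forcing: ΔF = (1−α)ΔS/4 = 0.635·(+0.604)/4 = 0.09588 W/m².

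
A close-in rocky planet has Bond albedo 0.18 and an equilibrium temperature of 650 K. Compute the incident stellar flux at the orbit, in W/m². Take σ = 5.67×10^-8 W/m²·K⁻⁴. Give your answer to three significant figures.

From S(1−α)/4 = σT⁴: S = 4σT⁴/(1−α).
σT⁴ = 5.67×10⁻⁸·(650)⁴ = 10120 W/m².
S = 4·10120/0.82 = 49370 W/m².

49400 W/m²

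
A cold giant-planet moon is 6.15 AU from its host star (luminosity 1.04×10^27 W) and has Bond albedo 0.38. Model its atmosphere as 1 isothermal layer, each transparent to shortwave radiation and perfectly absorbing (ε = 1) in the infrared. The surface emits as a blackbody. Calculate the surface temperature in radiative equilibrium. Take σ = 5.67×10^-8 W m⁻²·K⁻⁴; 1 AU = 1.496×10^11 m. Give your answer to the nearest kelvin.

Orbital distance: d = 6.15 AU = 9.200×10^11 m.
Spreading L over a sphere of radius d: S = 1.04×10^27/(4π·9.20×10^11²) = 97.77 W m⁻².
The effective emission temperature is T_e = [S(1−α)/(4σ)]^¼ = 127.9 K.
Layer-by-layer balance gives σT_s⁴ = (N+1)σT_e⁴, so T_s = 2^¼·127.9 = 152.1 K.

152 K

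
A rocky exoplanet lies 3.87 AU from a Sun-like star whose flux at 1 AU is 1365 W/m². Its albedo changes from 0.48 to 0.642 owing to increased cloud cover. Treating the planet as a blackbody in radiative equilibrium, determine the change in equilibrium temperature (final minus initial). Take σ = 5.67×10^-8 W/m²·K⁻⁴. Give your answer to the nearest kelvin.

Flux at the orbit: S = 1365/(3.87)² = 91.14 W/m².
Before: T₁ = [91.14·0.52/(4σ)]^(1/4) = 120.2 K.
Final:   T₂ = [S(1−0.642)/(4σ)]^(1/4) = 109.5 K.
Change: 109.5 − 120.2 = -10.71 K.

-11 K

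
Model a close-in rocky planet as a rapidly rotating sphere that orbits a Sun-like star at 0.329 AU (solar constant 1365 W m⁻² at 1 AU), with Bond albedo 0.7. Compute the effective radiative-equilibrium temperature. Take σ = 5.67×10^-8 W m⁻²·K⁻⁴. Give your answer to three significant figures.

359 K

By the inverse-square law, S = 1365/0.329² = 12610 W m⁻².
Absorbed flux (global mean): S(1−α)/4 = 12610·0.3/4 = 945.8 W m⁻².
Balancing against σT⁴: T = (945.8/5.67×10⁻⁸)^(1/4) = 359.4 K.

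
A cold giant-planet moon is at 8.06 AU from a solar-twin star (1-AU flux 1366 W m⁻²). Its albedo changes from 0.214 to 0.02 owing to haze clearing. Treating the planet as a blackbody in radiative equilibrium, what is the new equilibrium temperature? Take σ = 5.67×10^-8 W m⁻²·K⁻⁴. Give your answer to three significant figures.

97.6 K

Flux at the orbit: S = 1366/(8.06)² = 21.03 W m⁻².
New equilibrium: T₂ = [(1−0.02)·21.03/(4σ)]^(1/4) = 97.63 K.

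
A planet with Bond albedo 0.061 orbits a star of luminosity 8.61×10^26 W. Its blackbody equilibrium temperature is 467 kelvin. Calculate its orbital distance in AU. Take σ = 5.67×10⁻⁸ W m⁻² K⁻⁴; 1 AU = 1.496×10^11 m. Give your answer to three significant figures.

Required flux: S = 4σT⁴/(1−α) = 11490 W m⁻².
S = L/(4πd²) → d = √(L/4πS) = √(8.61×10^26/(4π·11490)) = 7.723×10^10 m = 0.5162 AU.

0.516 AU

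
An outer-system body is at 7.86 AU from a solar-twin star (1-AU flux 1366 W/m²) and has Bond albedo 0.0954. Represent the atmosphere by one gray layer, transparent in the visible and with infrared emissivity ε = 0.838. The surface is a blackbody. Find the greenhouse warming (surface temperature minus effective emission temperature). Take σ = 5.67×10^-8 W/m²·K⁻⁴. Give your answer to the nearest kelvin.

14 kelvin

By the inverse-square law, S = 1366/7.86² = 22.11 W/m².
The planet radiates to space at T_e = [S(1−α)/(4σ)]^(1/4) = 96.91 K.
For a single slab of emissivity ε, T_s⁴ = 2T_e⁴/(2−ε); thus T_s = 96.91·(1.721)^(1/4) = 111.0 K.
T_s − T_e = 111.0 − 96.91 = 14.09 K.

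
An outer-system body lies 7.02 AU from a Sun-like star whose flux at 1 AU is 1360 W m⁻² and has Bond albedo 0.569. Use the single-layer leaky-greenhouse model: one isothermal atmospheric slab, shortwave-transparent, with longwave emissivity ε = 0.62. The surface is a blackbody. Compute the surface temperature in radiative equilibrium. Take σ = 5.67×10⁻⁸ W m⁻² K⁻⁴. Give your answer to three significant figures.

By the inverse-square law, S = 1360/7.02² = 27.60 W m⁻².
At the top of the atmosphere, σT_e⁴ = S(1−α)/4 = 2.974 W m⁻², giving T_e = 85.10 K.
For a single slab of emissivity ε, T_s⁴ = 2T_e⁴/(2−ε); thus T_s = 85.10·(1.449)^(1/4) = 93.37 K.

93.4 K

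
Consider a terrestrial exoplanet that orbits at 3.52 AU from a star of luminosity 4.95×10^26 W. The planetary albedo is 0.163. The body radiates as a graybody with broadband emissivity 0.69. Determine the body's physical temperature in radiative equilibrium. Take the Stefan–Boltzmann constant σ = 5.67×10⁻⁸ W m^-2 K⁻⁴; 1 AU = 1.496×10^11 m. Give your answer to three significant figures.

166 kelvin

d = 3.52 × 1.496×10^11 m = 5.266×10^11 m.
Flux at the orbit: S = L/(4πd²) = 4.95×10^26/(4π·(5.27×10^11)²) = 142.1 W m^-2.
Averaging over the sphere, the absorbed flux is S(1−α)/4 = 29.72 W m^-2.
Radiative balance εσT⁴ = 29.72 gives T = [29.72/(0.69·σ)]^(1/4) = 166.0 K.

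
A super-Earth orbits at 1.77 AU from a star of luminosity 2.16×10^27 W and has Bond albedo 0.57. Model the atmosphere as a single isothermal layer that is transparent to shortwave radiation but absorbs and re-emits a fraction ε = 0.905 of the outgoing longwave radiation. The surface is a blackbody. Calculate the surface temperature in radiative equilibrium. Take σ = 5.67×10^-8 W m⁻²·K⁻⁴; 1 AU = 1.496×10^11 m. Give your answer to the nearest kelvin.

d = 1.77 × 1.496×10^11 m = 2.648×10^11 m.
Spreading L over a sphere of radius d: S = 2.16×10^27/(4π·2.65×10^11²) = 2452 W m⁻².
At the top of the atmosphere, σT_e⁴ = S(1−α)/4 = 263.5 W m⁻², giving T_e = 261.1 K.
The surface balance (absorbed SW + ε·downward IR = σT_s⁴) with T_a⁴ = T_s⁴/2 reduces to T_s = T_e·[2/(2−ε)]^¼ = 303.5 K.

304 K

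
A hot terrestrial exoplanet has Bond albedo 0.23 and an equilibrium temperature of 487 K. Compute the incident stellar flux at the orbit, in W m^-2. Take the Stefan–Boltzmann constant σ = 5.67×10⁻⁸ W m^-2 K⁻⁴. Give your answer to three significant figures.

16600 W m^-2

From S(1−α)/4 = σT⁴: S = 4σT⁴/(1−α).
The emitted flux is σT⁴ = 3189 W m^-2.
So S = 4×3189/(1−0.23) = 16570 W m^-2.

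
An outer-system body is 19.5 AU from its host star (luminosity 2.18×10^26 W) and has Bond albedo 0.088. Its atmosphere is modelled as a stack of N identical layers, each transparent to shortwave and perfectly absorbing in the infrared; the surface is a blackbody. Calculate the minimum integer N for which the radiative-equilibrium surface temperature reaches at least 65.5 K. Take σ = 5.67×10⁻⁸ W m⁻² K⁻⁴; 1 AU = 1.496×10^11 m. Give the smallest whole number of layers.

2

d = 19.5 × 1.496×10^11 m = 2.917×10^12 m.
Spreading L over a sphere of radius d: S = 2.18×10^26/(4π·2.92×10^12²) = 2.039 W m⁻².
The effective emission temperature is T_e = [S(1−α)/(4σ)]^¼ = 53.51 K.
Need (N+1)T_e⁴ ≥ T_s⁴, i.e. N+1 ≥ (65.5/53.51)⁴ = 2.245.
The minimum whole number is N = 2.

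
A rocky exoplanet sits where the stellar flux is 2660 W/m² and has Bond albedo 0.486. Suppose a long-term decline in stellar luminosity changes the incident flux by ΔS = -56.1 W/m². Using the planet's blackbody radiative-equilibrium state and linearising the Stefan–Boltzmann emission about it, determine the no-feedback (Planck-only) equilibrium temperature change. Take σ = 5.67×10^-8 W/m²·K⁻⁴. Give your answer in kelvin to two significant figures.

Reference equilibrium: T_e = [S(1−α)/(4σ)]^(1/4) = 278.6 K.
Only a fraction (1−α) is absorbed and it's spread over 4πR², so ΔF = (1−α)ΔS/4 = -7.209 W/m².
Linearising σT⁴ gives d(σT⁴)/dT = 4σT_e³ = 4.907 W/m² per K.
Hence the no-feedback warming is ΔF/(4σT_e³) = -1.47 K.

-1.5 K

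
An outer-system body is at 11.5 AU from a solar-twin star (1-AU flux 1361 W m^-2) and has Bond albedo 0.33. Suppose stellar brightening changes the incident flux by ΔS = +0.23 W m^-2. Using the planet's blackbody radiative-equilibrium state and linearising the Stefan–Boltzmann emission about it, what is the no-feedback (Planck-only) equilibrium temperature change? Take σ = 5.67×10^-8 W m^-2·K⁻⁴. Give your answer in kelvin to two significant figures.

0.41 K

Flux at the orbit: S = 1361/(11.5)² = 10.29 W m^-2.
The baseline emission temperature is T_e = 74.25 K.
ΔF = Δ[S(1−α)]/4 = (1−0.33)·+0.23/4 = 0.03852 W m^-2.
The Planck feedback parameter is 4σT_e³ = 0.09286 W m^-2/K.
ΔT₀ = ΔF/λ_P = 0.03852/0.09286 = 0.415 K.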